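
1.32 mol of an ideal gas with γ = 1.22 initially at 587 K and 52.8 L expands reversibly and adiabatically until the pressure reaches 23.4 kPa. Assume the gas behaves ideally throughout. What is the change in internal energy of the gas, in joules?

P₁ = nRT₁/V₁ = 1.32×8.314×587/52.8 = 122 kPa.
Adiabatic: T₂/T₁ = (P₂/P₁)^((γ−1)/γ) ⇒ T₂ = 587×(0.192)^0.180 = 436 K; V₂ = 204 L.
For an ideal gas ΔU = nCvΔT with Cv = R/(γ−1) = 37.8 J/(mol·K).
ΔU = 1.32×37.8×(436−587) = -7540 J.

-7540 J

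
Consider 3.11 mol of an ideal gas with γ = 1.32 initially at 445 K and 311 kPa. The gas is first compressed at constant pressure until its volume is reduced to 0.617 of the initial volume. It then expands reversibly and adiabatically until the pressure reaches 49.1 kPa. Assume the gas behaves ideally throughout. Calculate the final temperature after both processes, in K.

V₁ = nRT₁/P₁ = 3.11×8.314×445/311 = 37.0 L.
Step 1 — Isobaric: P stays 311 kPa; V/T = const ⇒ T₂ = 275 K, V₂ = 22.8 L.
W = PΔV = 311×(22.8−37.0) kPa·L = -4410 J.
ΔU = nCvΔT = 3.11×26.0×(275−445) = -13800 J.
Q = ΔU + W = nCpΔT = -18200 J.
State after step 1: P = 311 kPa, V = 22.8 L, T = 275 K.
Step 2 — Adiabatic: T₂/T₁ = (P₂/P₁)^((γ−1)/γ) ⇒ T₂ = 275×(0.158)^0.242 = 176 K; V₂ = 92.4 L.
ΔU = nCvΔT = 3.11×26.0×(176−275) = -8000 J.
Q = 0 for an adiabatic process, so W = −ΔU = 8000 J.
Net over both steps: W = 3600 J, Q = -18200 J, ΔU = -21800 J.

176 K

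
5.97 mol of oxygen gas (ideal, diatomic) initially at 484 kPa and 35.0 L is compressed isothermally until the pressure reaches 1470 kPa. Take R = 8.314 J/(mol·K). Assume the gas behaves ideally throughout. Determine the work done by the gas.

-18800 J

T₁ = P₁V₁/(nR) = 484×35.0/(5.97×8.314) = 341 K.
Isothermal: T stays 341 K; PV = const ⇒ V₂ = 11.5 L, P₂ = 1470 kPa.
W = nRT ln(V₂/V₁) = 5.97×8.314×341×ln(0.329) = -18800 J.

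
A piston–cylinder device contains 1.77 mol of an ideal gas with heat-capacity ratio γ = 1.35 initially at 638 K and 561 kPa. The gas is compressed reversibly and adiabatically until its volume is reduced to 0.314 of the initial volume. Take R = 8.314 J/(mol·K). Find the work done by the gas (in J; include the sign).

V₁ = nRT₁/P₁ = 1.77×8.314×638/561 = 16.7 L.
Adiabatic: TV^(γ−1) = const ⇒ T₂ = 638×(3.18)^0.350 = 957 K; PV^γ = const ⇒ P₂ = 2680 kPa.
ΔU = nCvΔT = 1.77×23.8×(957−638) = 13400 J.
Q = 0 for an adiabatic process, so W = −ΔU = -13400 J.

-13400 J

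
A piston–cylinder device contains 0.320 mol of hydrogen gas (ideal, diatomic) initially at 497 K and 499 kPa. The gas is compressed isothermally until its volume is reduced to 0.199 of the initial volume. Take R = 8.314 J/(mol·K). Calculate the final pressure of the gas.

2510 kPa

V₁ = nRT₁/P₁ = 0.320×8.314×497/499 = 2.65 L.
Isothermal: T stays 497 K; PV = const ⇒ V₂ = 0.527 L, P₂ = 2510 kPa.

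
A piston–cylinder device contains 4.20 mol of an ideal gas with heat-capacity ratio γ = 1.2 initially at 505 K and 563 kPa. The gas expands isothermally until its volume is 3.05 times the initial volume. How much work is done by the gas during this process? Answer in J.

19700 J

V₁ = nRT₁/P₁ = 4.20×8.314×505/563 = 31.3 L.
Isothermal: T stays 505 K; PV = const ⇒ V₂ = 95.5 L, P₂ = 185 kPa.
W = nRT ln(V₂/V₁) = 4.20×8.314×505×ln(3.05) = 19700 J.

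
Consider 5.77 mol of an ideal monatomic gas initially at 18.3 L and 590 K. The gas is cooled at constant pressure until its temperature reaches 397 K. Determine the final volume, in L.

P₁ = nRT₁/V₁ = 5.77×8.314×590/18.3 = 1550 kPa.
Isobaric: P stays 1550 kPa; V/T = const ⇒ T₂ = 397 K, V₂ = 12.3 L.

12.3 L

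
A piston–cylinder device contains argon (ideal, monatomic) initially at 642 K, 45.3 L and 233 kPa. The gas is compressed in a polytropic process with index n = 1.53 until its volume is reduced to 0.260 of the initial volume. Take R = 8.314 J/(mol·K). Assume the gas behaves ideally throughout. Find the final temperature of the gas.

1310 K

Polytropic n=1.53: T₂ = T₁(V₁/V₂)^(n−1) = 642×(3.85)^0.53 = 1310 K; P₂ = P₁(V₁/V₂)^n = 1830 kPa.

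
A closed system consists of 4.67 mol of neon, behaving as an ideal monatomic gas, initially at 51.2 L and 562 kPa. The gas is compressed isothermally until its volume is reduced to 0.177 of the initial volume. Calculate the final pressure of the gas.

T₁ = P₁V₁/(nR) = 562×51.2/(4.67×8.314) = 741 K.
Isothermal: T stays 741 K; PV = const ⇒ V₂ = 9.06 L, P₂ = 3180 kPa.

3180 kPa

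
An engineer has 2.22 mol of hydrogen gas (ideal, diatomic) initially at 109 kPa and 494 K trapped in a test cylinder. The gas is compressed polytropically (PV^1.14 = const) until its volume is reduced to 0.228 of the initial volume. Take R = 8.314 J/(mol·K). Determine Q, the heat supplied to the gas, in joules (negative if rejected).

V₁ = nRT₁/P₁ = 2.22×8.314×494/109 = 83.6 L.
Polytropic n=1.14: T₂ = T₁(V₁/V₂)^(n−1) = 494×(4.39)^0.14 = 608 K; P₂ = P₁(V₁/V₂)^n = 588 kPa.
W = (P₁V₁−P₂V₂)/(n−1) = (109×83.6−588×19.1)/0.14 = -15000 J.
ΔU = nCvΔT = 2.22×20.8×(608−494) = 5240 J.
Q = ΔU + W = -9730 J.

-9730 J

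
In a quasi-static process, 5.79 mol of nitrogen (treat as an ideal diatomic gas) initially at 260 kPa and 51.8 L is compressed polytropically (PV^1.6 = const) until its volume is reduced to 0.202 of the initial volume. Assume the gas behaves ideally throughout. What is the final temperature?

730 K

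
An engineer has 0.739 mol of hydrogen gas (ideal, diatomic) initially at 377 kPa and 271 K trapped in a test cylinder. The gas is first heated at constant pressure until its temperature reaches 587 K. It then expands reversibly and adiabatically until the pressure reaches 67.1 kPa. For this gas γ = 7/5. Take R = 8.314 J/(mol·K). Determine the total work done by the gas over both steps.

5450 J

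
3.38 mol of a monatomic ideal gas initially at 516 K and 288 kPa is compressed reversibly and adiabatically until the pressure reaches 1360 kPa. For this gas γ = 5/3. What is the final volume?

V₁ = nRT₁/P₁ = 3.38×8.314×516/288 = 50.3 L.
Adiabatic: T₂/T₁ = (P₂/P₁)^((γ−1)/γ) ⇒ T₂ = 516×(4.72)^0.400 = 960 K; V₂ = 19.8 L.

19.8 L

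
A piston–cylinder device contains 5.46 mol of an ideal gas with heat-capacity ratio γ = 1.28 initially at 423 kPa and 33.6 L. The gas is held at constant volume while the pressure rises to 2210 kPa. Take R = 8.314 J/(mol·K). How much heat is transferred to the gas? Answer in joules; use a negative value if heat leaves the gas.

T₁ = P₁V₁/(nR) = 423×33.6/(5.46×8.314) = 313 K.
Isochoric: V stays 33.6 L; P/T = const ⇒ T₂ = 1640 K, P₂ = 2210 kPa.
W = 0 (no volume change).
ΔU = nCvΔT = 5.46×29.7×(1640−313) = 214000 J.
Q = ΔU = 214000 J.

214000 J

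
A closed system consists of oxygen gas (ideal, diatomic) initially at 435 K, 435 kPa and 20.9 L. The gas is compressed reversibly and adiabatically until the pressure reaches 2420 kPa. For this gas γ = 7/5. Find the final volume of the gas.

6.13 L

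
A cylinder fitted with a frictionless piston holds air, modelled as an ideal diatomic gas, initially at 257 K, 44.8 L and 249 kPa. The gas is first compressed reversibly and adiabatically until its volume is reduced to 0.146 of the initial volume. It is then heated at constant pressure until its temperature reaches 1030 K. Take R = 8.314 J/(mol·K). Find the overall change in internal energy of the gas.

n = P₁V₁/(RT₁) = 249×44.8/(8.314×257) = 5.22 mol.
Step 1 — Adiabatic: TV^(γ−1) = const ⇒ T₂ = 257×(6.85)^0.400 = 555 K; PV^γ = const ⇒ P₂ = 3680 kPa.
ΔU = nCvΔT = 5.22×20.8×(555−257) = 32300 J.
Q = 0 for an adiabatic process, so W = −ΔU = -32300 J.
State after step 1: P = 3680 kPa, V = 6.54 L, T = 555 K.
Step 2 — Isobaric: P stays 3680 kPa; V/T = const ⇒ T₂ = 1030 K, V₂ = 12.1 L.
W = PΔV = 3680×(12.1−6.54) kPa·L = 20600 J.
ΔU = nCvΔT = 5.22×20.8×(1030−555) = 51600 J.
Q = ΔU + W = nCpΔT = 72200 J.
Net over both steps: W = -11700 J, Q = 72200 J, ΔU = 83900 J.

83900 J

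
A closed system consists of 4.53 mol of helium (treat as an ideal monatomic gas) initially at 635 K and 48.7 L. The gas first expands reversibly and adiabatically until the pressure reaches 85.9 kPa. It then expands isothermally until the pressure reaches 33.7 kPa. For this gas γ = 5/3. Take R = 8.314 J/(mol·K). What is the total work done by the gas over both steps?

29200 J

P₁ = nRT₁/V₁ = 4.53×8.314×635/48.7 = 491 kPa.
Step 1 — Adiabatic: T₂/T₁ = (P₂/P₁)^((γ−1)/γ) ⇒ T₂ = 635×(0.175)^0.400 = 316 K; V₂ = 139 L.
ΔU = nCvΔT = 4.53×12.5×(316−635) = -18000 J.
Q = 0 for an adiabatic process, so W = −ΔU = 18000 J.
State after step 1: P = 85.9 kPa, V = 139 L, T = 316 K.
Step 2 — Isothermal: T stays 316 K; PV = const ⇒ V₂ = 353 L, P₂ = 33.7 kPa.
ΔU = 0 (ideal gas, T constant).
W = nRT ln(V₂/V₁) = 4.53×8.314×316×ln(2.55) = 11100 J.
Q = ΔU + W = 11100 J.
Net over both steps: W = 29200 J, Q = 11100 J, ΔU = -18000 J.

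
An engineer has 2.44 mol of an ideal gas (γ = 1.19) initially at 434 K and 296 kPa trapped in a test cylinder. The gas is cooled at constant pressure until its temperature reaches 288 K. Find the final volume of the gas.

V₁ = nRT₁/P₁ = 2.44×8.314×434/296 = 29.7 L.
Isobaric: P stays 296 kPa; V/T = const ⇒ T₂ = 288 K, V₂ = 19.7 L.

19.7 L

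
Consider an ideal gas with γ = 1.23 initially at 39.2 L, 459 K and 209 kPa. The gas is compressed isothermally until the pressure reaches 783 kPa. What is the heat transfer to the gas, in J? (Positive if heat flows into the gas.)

-10800 J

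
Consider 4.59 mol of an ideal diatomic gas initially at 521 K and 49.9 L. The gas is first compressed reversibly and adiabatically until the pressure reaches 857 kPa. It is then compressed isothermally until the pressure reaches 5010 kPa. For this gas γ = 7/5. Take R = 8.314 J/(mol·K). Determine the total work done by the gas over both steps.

P₁ = nRT₁/V₁ = 4.59×8.314×521/49.9 = 398 kPa.
Step 1 — Adiabatic: T₂/T₁ = (P₂/P₁)^((γ−1)/γ) ⇒ T₂ = 521×(2.15)^0.286 = 648 K; V₂ = 28.9 L.
ΔU = nCvΔT = 4.59×20.8×(648−521) = 12200 J.
Q = 0 for an adiabatic process, so W = −ΔU = -12200 J.
State after step 1: P = 857 kPa, V = 28.9 L, T = 648 K.
Step 2 — Isothermal: T stays 648 K; PV = const ⇒ V₂ = 4.94 L, P₂ = 5010 kPa.
ΔU = 0 (ideal gas, T constant).
W = nRT ln(V₂/V₁) = 4.59×8.314×648×ln(0.171) = -43700 J.
Q = ΔU + W = -43700 J.
Net over both steps: W = -55900 J, Q = -43700 J, ΔU = 12200 J.

-55900 J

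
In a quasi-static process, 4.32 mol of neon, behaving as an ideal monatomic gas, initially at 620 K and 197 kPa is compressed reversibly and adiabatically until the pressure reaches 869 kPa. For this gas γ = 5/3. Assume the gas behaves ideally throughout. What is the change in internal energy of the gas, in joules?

V₁ = nRT₁/P₁ = 4.32×8.314×620/197 = 113 L.
Adiabatic: T₂/T₁ = (P₂/P₁)^((γ−1)/γ) ⇒ T₂ = 620×(4.41)^0.400 = 1120 K; V₂ = 46.4 L.
For an ideal gas ΔU = nCvΔT with Cv = (3/2)R = 12.5 J/(mol·K).
ΔU = 4.32×12.5×(1120−620) = 27100 J.

27100 J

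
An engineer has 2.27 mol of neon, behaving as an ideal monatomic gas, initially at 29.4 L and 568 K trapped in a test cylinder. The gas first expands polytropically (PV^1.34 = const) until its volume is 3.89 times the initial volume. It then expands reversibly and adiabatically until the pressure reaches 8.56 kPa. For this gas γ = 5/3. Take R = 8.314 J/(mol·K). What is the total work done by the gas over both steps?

17100 J

P₁ = nRT₁/V₁ = 2.27×8.314×568/29.4 = 365 kPa.
Step 1 — Polytropic n=1.34: T₂ = T₁(V₁/V₂)^(n−1) = 568×(0.257)^0.34 = 358 K; P₂ = P₁(V₁/V₂)^n = 59.1 kPa.
W = (P₁V₁−P₂V₂)/(n−1) = (365×29.4−59.1×114)/0.34 = 11700 J.
ΔU = nCvΔT = 2.27×12.5×(358−568) = -5950 J.
Q = ΔU + W = 5710 J.
State after step 1: P = 59.1 kPa, V = 114 L, T = 358 K.
Step 2 — Adiabatic: T₂/T₁ = (P₂/P₁)^((γ−1)/γ) ⇒ T₂ = 358×(0.145)^0.400 = 165 K; V₂ = 364 L.
ΔU = nCvΔT = 2.27×12.5×(165−358) = -5450 J.
Q = 0 for an adiabatic process, so W = −ΔU = 5450 J.
Net over both steps: W = 17100 J, Q = 5710 J, ΔU = -11400 J.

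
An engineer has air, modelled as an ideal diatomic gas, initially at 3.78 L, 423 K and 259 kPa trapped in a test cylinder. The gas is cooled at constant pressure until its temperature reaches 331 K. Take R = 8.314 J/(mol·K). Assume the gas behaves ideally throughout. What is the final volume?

2.96 L

Isobaric: P stays 259 kPa; V/T = const ⇒ T₂ = 331 K, V₂ = 2.96 L.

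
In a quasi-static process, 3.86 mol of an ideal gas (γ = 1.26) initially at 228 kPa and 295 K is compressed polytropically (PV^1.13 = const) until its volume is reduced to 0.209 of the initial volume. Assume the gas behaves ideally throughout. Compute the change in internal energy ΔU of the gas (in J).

8220 J

V₁ = nRT₁/P₁ = 3.86×8.314×295/228 = 41.5 L.
Polytropic n=1.13: T₂ = T₁(V₁/V₂)^(n−1) = 295×(4.78)^0.13 = 362 K; P₂ = P₁(V₁/V₂)^n = 1340 kPa.
For an ideal gas ΔU = nCvΔT with Cv = R/(γ−1) = 32.0 J/(mol·K).
ΔU = 3.86×32.0×(362−295) = 8220 J.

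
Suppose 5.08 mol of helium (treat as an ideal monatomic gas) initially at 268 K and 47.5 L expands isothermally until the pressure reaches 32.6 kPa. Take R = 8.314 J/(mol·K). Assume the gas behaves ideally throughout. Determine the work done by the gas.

P₁ = nRT₁/V₁ = 5.08×8.314×268/47.5 = 238 kPa.
Isothermal: T stays 268 K; PV = const ⇒ V₂ = 347 L, P₂ = 32.6 kPa.
W = nRT ln(V₂/V₁) = 5.08×8.314×268×ln(7.31) = 22500 J.

22500 J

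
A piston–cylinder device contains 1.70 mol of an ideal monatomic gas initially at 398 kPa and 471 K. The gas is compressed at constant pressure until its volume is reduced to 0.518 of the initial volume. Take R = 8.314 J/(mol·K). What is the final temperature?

244 K

V₁ = nRT₁/P₁ = 1.70×8.314×471/398 = 16.7 L.
Isobaric: P stays 398 kPa; V/T = const ⇒ T₂ = 244 K, V₂ = 8.66 L.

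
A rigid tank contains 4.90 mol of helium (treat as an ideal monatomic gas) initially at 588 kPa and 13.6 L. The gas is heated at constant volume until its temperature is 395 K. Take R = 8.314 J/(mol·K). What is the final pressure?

T₁ = P₁V₁/(nR) = 588×13.6/(4.90×8.314) = 196 K.
Isochoric: V stays 13.6 L; P/T = const ⇒ T₂ = 395 K, P₂ = 1180 kPa.

1180 kPa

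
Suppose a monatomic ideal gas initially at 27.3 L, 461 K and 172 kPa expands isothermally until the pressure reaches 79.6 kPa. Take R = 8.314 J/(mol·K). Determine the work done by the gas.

n = P₁V₁/(RT₁) = 172×27.3/(8.314×461) = 1.23 mol.
Isothermal: T stays 461 K; PV = const ⇒ V₂ = 59.0 L, P₂ = 79.6 kPa.
W = nRT ln(V₂/V₁) = 1.23×8.314×461×ln(2.16) = 3620 J.

3620 J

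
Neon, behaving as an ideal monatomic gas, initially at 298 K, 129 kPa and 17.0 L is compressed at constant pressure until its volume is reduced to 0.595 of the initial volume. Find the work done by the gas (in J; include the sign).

n = P₁V₁/(RT₁) = 129×17.0/(8.314×298) = 0.885 mol.
Isobaric: P stays 129 kPa; V/T = const ⇒ T₂ = 177 K, V₂ = 10.1 L.
W = PΔV = 129×(10.1−17.0) kPa·L = -888 J.

-888 J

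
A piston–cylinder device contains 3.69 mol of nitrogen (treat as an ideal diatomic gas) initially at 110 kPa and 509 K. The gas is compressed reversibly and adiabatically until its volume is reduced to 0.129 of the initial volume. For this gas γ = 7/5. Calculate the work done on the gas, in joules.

49500 J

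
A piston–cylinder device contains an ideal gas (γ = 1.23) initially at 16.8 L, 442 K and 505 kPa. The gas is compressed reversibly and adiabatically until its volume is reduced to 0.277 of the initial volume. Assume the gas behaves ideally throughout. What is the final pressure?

2450 kPa

Adiabatic: TV^(γ−1) = const ⇒ T₂ = 442×(3.61)^0.230 = 594 K; PV^γ = const ⇒ P₂ = 2450 kPa.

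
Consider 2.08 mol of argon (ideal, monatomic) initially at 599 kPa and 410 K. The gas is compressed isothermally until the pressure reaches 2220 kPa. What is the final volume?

V₁ = nRT₁/P₁ = 2.08×8.314×410/599 = 11.8 L.
Isothermal: T stays 410 K; PV = const ⇒ V₂ = 3.19 L, P₂ = 2220 kPa.

3.19 L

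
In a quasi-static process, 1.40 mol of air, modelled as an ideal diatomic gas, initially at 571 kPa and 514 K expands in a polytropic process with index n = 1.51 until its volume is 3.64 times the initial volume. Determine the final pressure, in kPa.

81.2 kPa

V₁ = nRT₁/P₁ = 1.40×8.314×514/571 = 10.5 L.
Polytropic n=1.51: T₂ = T₁(V₁/V₂)^(n−1) = 514×(0.275)^0.51 = 266 K; P₂ = P₁(V₁/V₂)^n = 81.2 kPa.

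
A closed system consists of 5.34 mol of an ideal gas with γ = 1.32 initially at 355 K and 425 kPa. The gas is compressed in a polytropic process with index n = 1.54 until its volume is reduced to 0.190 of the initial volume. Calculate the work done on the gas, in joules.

42400 J

V₁ = nRT₁/P₁ = 5.34×8.314×355/425 = 37.1 L.
Polytropic n=1.54: T₂ = T₁(V₁/V₂)^(n−1) = 355×(5.26)^0.54 = 870 K; P₂ = P₁(V₁/V₂)^n = 5480 kPa.
W = (P₁V₁−P₂V₂)/(n−1) = (425×37.1−5480×7.05)/0.54 = -42400 J.
Work done on the gas = −W_by = 42400 J.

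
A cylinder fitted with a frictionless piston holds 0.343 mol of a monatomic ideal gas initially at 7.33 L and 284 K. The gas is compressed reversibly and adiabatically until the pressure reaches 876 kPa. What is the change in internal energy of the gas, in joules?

P₁ = nRT₁/V₁ = 0.343×8.314×284/7.33 = 110 kPa.
Adiabatic: T₂/T₁ = (P₂/P₁)^((γ−1)/γ) ⇒ T₂ = 284×(7.93)^0.400 = 650 K; V₂ = 2.12 L.
For an ideal gas ΔU = nCvΔT with Cv = (3/2)R = 12.5 J/(mol·K).
ΔU = 0.343×12.5×(650−284) = 1570 J.

1570 J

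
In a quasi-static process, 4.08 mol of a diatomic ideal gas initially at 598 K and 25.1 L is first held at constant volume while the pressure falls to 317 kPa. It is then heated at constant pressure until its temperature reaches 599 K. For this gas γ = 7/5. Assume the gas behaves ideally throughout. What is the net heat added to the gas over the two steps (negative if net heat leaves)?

P₁ = nRT₁/V₁ = 4.08×8.314×598/25.1 = 808 kPa.
Step 1 — Isochoric: V stays 25.1 L; P/T = const ⇒ T₂ = 235 K, P₂ = 317 kPa.
W = 0 (no volume change).
ΔU = nCvΔT = 4.08×20.8×(235−598) = -30800 J.
Q = ΔU = -30800 J.
State after step 1: P = 317 kPa, V = 25.1 L, T = 235 K.
Step 2 — Isobaric: P stays 317 kPa; V/T = const ⇒ T₂ = 599 K, V₂ = 64.1 L.
W = PΔV = 317×(64.1−25.1) kPa·L = 12400 J.
ΔU = nCvΔT = 4.08×20.8×(599−235) = 30900 J.
Q = ΔU + W = nCpΔT = 43300 J.
Net over both steps: W = 12400 J, Q = 12400 J, ΔU = 84.8 J.

12400 J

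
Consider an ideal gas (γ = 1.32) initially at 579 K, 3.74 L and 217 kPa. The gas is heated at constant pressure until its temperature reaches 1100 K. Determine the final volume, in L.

7.11 L

Isobaric: P stays 217 kPa; V/T = const ⇒ T₂ = 1100 K, V₂ = 7.11 L.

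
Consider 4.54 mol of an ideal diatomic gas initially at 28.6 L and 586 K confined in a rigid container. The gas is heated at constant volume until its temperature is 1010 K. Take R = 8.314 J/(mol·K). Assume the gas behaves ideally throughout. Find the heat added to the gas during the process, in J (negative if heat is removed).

40000 J

P₁ = nRT₁/V₁ = 4.54×8.314×586/28.6 = 773 kPa.
Isochoric: V stays 28.6 L; P/T = const ⇒ T₂ = 1010 K, P₂ = 1330 kPa.
W = 0 (no volume change).
ΔU = nCvΔT = 4.54×20.8×(1010−586) = 40000 J.
Q = ΔU = 40000 J.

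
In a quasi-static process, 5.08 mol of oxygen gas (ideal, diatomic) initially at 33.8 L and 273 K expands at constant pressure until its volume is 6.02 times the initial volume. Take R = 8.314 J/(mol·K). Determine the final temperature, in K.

P₁ = nRT₁/V₁ = 5.08×8.314×273/33.8 = 341 kPa.
Isobaric: P stays 341 kPa; V/T = const ⇒ T₂ = 1640 K, V₂ = 203 L.

1640 K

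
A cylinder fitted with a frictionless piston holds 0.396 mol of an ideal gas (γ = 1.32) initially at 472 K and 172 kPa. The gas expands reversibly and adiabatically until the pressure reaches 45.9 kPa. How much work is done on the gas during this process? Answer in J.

V₁ = nRT₁/P₁ = 0.396×8.314×472/172 = 9.03 L.
Adiabatic: T₂/T₁ = (P₂/P₁)^((γ−1)/γ) ⇒ T₂ = 472×(0.267)^0.242 = 343 K; V₂ = 24.6 L.
ΔU = nCvΔT = 0.396×26.0×(343−472) = -1330 J.
Q = 0 for an adiabatic process, so W = −ΔU = 1330 J.
Work done on the gas = −W_by = -1330 J.

-1330 J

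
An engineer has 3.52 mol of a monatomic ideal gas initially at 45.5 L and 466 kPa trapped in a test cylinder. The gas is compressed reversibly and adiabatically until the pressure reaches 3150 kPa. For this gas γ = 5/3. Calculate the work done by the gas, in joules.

-36500 J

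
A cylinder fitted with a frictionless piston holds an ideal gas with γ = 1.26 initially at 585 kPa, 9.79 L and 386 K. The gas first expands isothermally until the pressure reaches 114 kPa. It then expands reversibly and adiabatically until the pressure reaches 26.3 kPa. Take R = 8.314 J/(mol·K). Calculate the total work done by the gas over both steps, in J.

n = P₁V₁/(RT₁) = 585×9.79/(8.314×386) = 1.78 mol.
Step 1 — Isothermal: T stays 386 K; PV = const ⇒ V₂ = 50.2 L, P₂ = 114 kPa.
ΔU = 0 (ideal gas, T constant).
W = nRT ln(V₂/V₁) = 1.78×8.314×386×ln(5.13) = 9370 J.
Q = ΔU + W = 9370 J.
State after step 1: P = 114 kPa, V = 50.2 L, T = 386 K.
Step 2 — Adiabatic: T₂/T₁ = (P₂/P₁)^((γ−1)/γ) ⇒ T₂ = 386×(0.231)^0.206 = 285 K; V₂ = 161 L.
ΔU = nCvΔT = 1.78×32.0×(285−386) = -5750 J.
Q = 0 for an adiabatic process, so W = −ΔU = 5750 J.
Net over both steps: W = 15100 J, Q = 9370 J, ΔU = -5750 J.

15100 J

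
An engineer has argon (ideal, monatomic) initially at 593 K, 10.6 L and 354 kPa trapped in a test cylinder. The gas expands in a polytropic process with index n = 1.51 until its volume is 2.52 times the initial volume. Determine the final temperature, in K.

370 K

Polytropic n=1.51: T₂ = T₁(V₁/V₂)^(n−1) = 593×(0.397)^0.51 = 370 K; P₂ = P₁(V₁/V₂)^n = 87.7 kPa.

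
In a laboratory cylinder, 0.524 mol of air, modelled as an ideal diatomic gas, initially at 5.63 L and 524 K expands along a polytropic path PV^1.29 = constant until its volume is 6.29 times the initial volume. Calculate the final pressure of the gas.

37.8 kPa

P₁ = nRT₁/V₁ = 0.524×8.314×524/5.63 = 405 kPa.
Polytropic n=1.29: T₂ = T₁(V₁/V₂)^(n−1) = 524×(0.159)^0.29 = 307 K; P₂ = P₁(V₁/V₂)^n = 37.8 kPa.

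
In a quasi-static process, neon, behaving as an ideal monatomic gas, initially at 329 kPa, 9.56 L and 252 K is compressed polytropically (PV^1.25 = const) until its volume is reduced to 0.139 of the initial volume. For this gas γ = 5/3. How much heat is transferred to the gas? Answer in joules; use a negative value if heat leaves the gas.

n = P₁V₁/(RT₁) = 329×9.56/(8.314×252) = 1.50 mol.
Polytropic n=1.25: T₂ = T₁(V₁/V₂)^(n−1) = 252×(7.19)^0.25 = 413 K; P₂ = P₁(V₁/V₂)^n = 3880 kPa.
W = (P₁V₁−P₂V₂)/(n−1) = (329×9.56−3880×1.33)/0.25 = -8020 J.
ΔU = nCvΔT = 1.50×12.5×(413−252) = 3010 J.
Q = ΔU + W = -5010 J.

-5010 J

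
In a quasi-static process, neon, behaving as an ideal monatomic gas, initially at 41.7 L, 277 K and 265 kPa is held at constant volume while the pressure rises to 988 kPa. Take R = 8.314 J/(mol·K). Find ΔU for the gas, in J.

n = P₁V₁/(RT₁) = 265×41.7/(8.314×277) = 4.80 mol.
Isochoric: V stays 41.7 L; P/T = const ⇒ T₂ = 1030 K, P₂ = 988 kPa.
For an ideal gas ΔU = nCvΔT with Cv = (3/2)R = 12.5 J/(mol·K).
ΔU = 4.80×12.5×(1030−277) = 45200 J.

45200 J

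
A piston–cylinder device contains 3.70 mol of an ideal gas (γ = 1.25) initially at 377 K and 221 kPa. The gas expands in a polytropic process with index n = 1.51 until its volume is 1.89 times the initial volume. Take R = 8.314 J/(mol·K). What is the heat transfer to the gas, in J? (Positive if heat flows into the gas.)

-6560 J

V₁ = nRT₁/P₁ = 3.70×8.314×377/221 = 52.5 L.
Polytropic n=1.51: T₂ = T₁(V₁/V₂)^(n−1) = 377×(0.529)^0.51 = 272 K; P₂ = P₁(V₁/V₂)^n = 84.5 kPa.
W = (P₁V₁−P₂V₂)/(n−1) = (221×52.5−84.5×99.2)/0.51 = 6300 J.
ΔU = nCvΔT = 3.70×33.3×(272−377) = -12900 J.
Q = ΔU + W = -6560 J.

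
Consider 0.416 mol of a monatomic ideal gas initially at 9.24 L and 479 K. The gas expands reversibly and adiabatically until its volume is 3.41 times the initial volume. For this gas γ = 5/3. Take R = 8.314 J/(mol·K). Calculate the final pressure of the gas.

P₁ = nRT₁/V₁ = 0.416×8.314×479/9.24 = 179 kPa.
Adiabatic: TV^(γ−1) = const ⇒ T₂ = 479×(0.293)^0.667 = 211 K; PV^γ = const ⇒ P₂ = 23.2 kPa.

23.2 kPa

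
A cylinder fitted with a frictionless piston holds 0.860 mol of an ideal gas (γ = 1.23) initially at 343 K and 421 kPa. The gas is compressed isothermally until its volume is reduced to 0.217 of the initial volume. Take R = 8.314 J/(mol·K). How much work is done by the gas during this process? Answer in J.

V₁ = nRT₁/P₁ = 0.860×8.314×343/421 = 5.83 L.
Isothermal: T stays 343 K; PV = const ⇒ V₂ = 1.26 L, P₂ = 1940 kPa.
W = nRT ln(V₂/V₁) = 0.860×8.314×343×ln(0.217) = -3750 J.

-3750 J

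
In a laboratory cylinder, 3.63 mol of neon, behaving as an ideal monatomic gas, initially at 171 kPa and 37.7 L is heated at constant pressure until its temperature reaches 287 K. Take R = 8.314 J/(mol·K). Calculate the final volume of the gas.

50.7 L

T₁ = P₁V₁/(nR) = 171×37.7/(3.63×8.314) = 214 K.
Isobaric: P stays 171 kPa; V/T = const ⇒ T₂ = 287 K, V₂ = 50.7 L.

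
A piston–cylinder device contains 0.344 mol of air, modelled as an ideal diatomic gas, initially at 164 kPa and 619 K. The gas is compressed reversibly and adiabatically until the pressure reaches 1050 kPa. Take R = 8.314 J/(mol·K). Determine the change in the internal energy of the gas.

3100 J

V₁ = nRT₁/P₁ = 0.344×8.314×619/164 = 10.8 L.
Adiabatic: T₂/T₁ = (P₂/P₁)^((γ−1)/γ) ⇒ T₂ = 619×(6.40)^0.286 = 1050 K; V₂ = 2.87 L.
For an ideal gas ΔU = nCvΔT with Cv = (5/2)R = 20.8 J/(mol·K).
ΔU = 0.344×20.8×(1050−619) = 3100 J.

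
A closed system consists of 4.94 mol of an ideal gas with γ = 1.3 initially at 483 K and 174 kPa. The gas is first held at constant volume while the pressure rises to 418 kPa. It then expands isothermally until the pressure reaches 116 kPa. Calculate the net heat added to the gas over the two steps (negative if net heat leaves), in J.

154000 J

V₁ = nRT₁/P₁ = 4.94×8.314×483/174 = 114 L.
Step 1 — Isochoric: V stays 114 L; P/T = const ⇒ T₂ = 1160 K, P₂ = 418 kPa.
W = 0 (no volume change).
ΔU = nCvΔT = 4.94×27.7×(1160−483) = 92700 J.
Q = ΔU = 92700 J.
State after step 1: P = 418 kPa, V = 114 L, T = 1160 K.
Step 2 — Isothermal: T stays 1160 K; PV = const ⇒ V₂ = 411 L, P₂ = 116 kPa.
ΔU = 0 (ideal gas, T constant).
W = nRT ln(V₂/V₁) = 4.94×8.314×1160×ln(3.60) = 61100 J.
Q = ΔU + W = 61100 J.
Net over both steps: W = 61100 J, Q = 154000 J, ΔU = 92700 J.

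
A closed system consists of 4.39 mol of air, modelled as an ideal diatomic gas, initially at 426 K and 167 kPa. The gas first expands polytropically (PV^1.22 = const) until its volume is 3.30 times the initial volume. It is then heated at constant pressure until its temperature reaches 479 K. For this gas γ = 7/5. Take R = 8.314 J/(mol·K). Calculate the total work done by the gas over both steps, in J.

V₁ = nRT₁/P₁ = 4.39×8.314×426/167 = 93.1 L.
Step 1 — Polytropic n=1.22: T₂ = T₁(V₁/V₂)^(n−1) = 426×(0.303)^0.22 = 328 K; P₂ = P₁(V₁/V₂)^n = 38.9 kPa.
W = (P₁V₁−P₂V₂)/(n−1) = (167×93.1−38.9×307)/0.22 = 16300 J.
ΔU = nCvΔT = 4.39×20.8×(328−426) = -8980 J.
Q = ΔU + W = 7350 J.
State after step 1: P = 38.9 kPa, V = 307 L, T = 328 K.
Step 2 — Isobaric: P stays 38.9 kPa; V/T = const ⇒ T₂ = 479 K, V₂ = 449 L.
W = PΔV = 38.9×(449−307) kPa·L = 5530 J.
ΔU = nCvΔT = 4.39×20.8×(479−328) = 13800 J.
Q = ΔU + W = nCpΔT = 19300 J.
Net over both steps: W = 21900 J, Q = 26700 J, ΔU = 4840 J.

21900 J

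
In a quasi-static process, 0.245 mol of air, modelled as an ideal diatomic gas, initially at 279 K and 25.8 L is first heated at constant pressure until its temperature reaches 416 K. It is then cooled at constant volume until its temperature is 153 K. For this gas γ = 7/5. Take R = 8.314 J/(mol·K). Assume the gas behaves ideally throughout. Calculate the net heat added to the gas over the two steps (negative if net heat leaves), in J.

-363 J

P₁ = nRT₁/V₁ = 0.245×8.314×279/25.8 = 22.0 kPa.
Step 1 — Isobaric: P stays 22.0 kPa; V/T = const ⇒ T₂ = 416 K, V₂ = 38.5 L.
W = PΔV = 22.0×(38.5−25.8) kPa·L = 279 J.
ΔU = nCvΔT = 0.245×20.8×(416−279) = 698 J.
Q = ΔU + W = nCpΔT = 977 J.
State after step 1: P = 22.0 kPa, V = 38.5 L, T = 416 K.
Step 2 — Isochoric: V stays 38.5 L; P/T = const ⇒ T₂ = 153 K, P₂ = 8.10 kPa.
W = 0 (no volume change).
ΔU = nCvΔT = 0.245×20.8×(153−416) = -1340 J.
Q = ΔU = -1340 J.
Net over both steps: W = 279 J, Q = -363 J, ΔU = -642 J.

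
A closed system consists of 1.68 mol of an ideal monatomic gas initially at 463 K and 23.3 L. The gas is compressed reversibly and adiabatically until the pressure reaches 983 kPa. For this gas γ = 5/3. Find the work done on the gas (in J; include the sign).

P₁ = nRT₁/V₁ = 1.68×8.314×463/23.3 = 278 kPa.
Adiabatic: T₂/T₁ = (P₂/P₁)^((γ−1)/γ) ⇒ T₂ = 463×(3.54)^0.400 = 768 K; V₂ = 10.9 L.
ΔU = nCvΔT = 1.68×12.5×(768−463) = 6390 J.
Q = 0 for an adiabatic process, so W = −ΔU = -6390 J.
Work done on the gas = −W_by = 6390 J.

6390 J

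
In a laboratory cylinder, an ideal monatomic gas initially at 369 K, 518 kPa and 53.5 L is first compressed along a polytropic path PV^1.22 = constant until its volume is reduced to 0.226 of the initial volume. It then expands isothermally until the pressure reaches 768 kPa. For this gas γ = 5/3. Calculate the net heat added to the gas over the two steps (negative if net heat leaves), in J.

n = P₁V₁/(RT₁) = 518×53.5/(8.314×369) = 9.03 mol.
Step 1 — Polytropic n=1.22: T₂ = T₁(V₁/V₂)^(n−1) = 369×(4.42)^0.22 = 512 K; P₂ = P₁(V₁/V₂)^n = 3180 kPa.
W = (P₁V₁−P₂V₂)/(n−1) = (518×53.5−3180×12.1)/0.22 = -48800 J.
ΔU = nCvΔT = 9.03×12.5×(512−369) = 16100 J.
Q = ΔU + W = -32700 J.
State after step 1: P = 3180 kPa, V = 12.1 L, T = 512 K.
Step 2 — Isothermal: T stays 512 K; PV = const ⇒ V₂ = 50.1 L, P₂ = 768 kPa.
ΔU = 0 (ideal gas, T constant).
W = nRT ln(V₂/V₁) = 9.03×8.314×512×ln(4.14) = 54600 J.
Q = ΔU + W = 54600 J.
Net over both steps: W = 5850 J, Q = 21900 J, ΔU = 16100 J.

21900 J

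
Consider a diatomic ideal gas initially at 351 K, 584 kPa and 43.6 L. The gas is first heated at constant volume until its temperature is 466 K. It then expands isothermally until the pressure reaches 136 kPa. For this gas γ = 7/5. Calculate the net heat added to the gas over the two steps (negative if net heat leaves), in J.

79700 J

n = P₁V₁/(RT₁) = 584×43.6/(8.314×351) = 8.73 mol.
Step 1 — Isochoric: V stays 43.6 L; P/T = const ⇒ T₂ = 466 K, P₂ = 775 kPa.
W = 0 (no volume change).
ΔU = nCvΔT = 8.73×20.8×(466−351) = 20900 J.
Q = ΔU = 20900 J.
State after step 1: P = 775 kPa, V = 43.6 L, T = 466 K.
Step 2 — Isothermal: T stays 466 K; PV = const ⇒ V₂ = 249 L, P₂ = 136 kPa.
ΔU = 0 (ideal gas, T constant).
W = nRT ln(V₂/V₁) = 8.73×8.314×466×ln(5.70) = 58800 J.
Q = ΔU + W = 58800 J.
Net over both steps: W = 58800 J, Q = 79700 J, ΔU = 20900 J.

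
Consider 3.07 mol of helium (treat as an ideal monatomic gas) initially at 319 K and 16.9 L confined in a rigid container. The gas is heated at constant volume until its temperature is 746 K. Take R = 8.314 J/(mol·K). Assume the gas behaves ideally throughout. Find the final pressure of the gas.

1130 kPa

P₁ = nRT₁/V₁ = 3.07×8.314×319/16.9 = 482 kPa.
Isochoric: V stays 16.9 L; P/T = const ⇒ T₂ = 746 K, P₂ = 1130 kPa.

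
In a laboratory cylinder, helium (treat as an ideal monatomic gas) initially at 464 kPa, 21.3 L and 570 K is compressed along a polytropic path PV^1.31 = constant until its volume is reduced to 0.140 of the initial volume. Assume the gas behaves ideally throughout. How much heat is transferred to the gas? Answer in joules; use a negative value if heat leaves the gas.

n = P₁V₁/(RT₁) = 464×21.3/(8.314×570) = 2.09 mol.
Polytropic n=1.31: T₂ = T₁(V₁/V₂)^(n−1) = 570×(7.14)^0.31 = 1050 K; P₂ = P₁(V₁/V₂)^n = 6100 kPa.
W = (P₁V₁−P₂V₂)/(n−1) = (464×21.3−6100×2.98)/0.31 = -26800 J.
ΔU = nCvΔT = 2.09×12.5×(1050−570) = 12400 J.
Q = ΔU + W = -14300 J.

-14300 J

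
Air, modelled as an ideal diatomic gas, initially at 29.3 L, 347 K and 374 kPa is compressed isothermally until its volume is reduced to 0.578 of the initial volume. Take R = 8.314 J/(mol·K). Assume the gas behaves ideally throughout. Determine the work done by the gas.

n = P₁V₁/(RT₁) = 374×29.3/(8.314×347) = 3.80 mol.
Isothermal: T stays 347 K; PV = const ⇒ V₂ = 16.9 L, P₂ = 647 kPa.
W = nRT ln(V₂/V₁) = 3.80×8.314×347×ln(0.578) = -6010 J.

-6010 J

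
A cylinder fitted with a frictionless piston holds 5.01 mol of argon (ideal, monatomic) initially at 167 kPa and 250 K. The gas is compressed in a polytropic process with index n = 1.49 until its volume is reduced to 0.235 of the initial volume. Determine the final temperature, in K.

V₁ = nRT₁/P₁ = 5.01×8.314×250/167 = 62.4 L.
Polytropic n=1.49: T₂ = T₁(V₁/V₂)^(n−1) = 250×(4.26)^0.49 = 508 K; P₂ = P₁(V₁/V₂)^n = 1440 kPa.

508 K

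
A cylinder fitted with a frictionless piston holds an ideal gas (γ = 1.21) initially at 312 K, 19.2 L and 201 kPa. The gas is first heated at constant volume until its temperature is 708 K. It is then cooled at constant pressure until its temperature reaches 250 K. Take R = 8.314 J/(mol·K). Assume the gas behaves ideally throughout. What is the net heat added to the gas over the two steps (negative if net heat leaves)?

-9320 J

n = P₁V₁/(RT₁) = 201×19.2/(8.314×312) = 1.49 mol.
Step 1 — Isochoric: V stays 19.2 L; P/T = const ⇒ T₂ = 708 K, P₂ = 456 kPa.
W = 0 (no volume change).
ΔU = nCvΔT = 1.49×39.6×(708−312) = 23300 J.
Q = ΔU = 23300 J.
State after step 1: P = 456 kPa, V = 19.2 L, T = 708 K.
Step 2 — Isobaric: P stays 456 kPa; V/T = const ⇒ T₂ = 250 K, V₂ = 6.78 L.
W = PΔV = 456×(6.78−19.2) kPa·L = -5670 J.
ΔU = nCvΔT = 1.49×39.6×(250−708) = -27000 J.
Q = ΔU + W = nCpΔT = -32600 J.
Net over both steps: W = -5670 J, Q = -9320 J, ΔU = -3650 J.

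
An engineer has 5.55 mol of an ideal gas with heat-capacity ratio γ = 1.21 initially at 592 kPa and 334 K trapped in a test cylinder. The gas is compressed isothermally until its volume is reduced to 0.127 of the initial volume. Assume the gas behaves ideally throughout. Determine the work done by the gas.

V₁ = nRT₁/P₁ = 5.55×8.314×334/592 = 26.0 L.
Isothermal: T stays 334 K; PV = const ⇒ V₂ = 3.31 L, P₂ = 4660 kPa.
W = nRT ln(V₂/V₁) = 5.55×8.314×334×ln(0.127) = -31800 J.

-31800 J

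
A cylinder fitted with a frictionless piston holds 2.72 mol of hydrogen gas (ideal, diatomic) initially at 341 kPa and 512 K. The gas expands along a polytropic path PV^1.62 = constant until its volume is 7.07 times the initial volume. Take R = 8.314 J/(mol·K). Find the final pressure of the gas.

V₁ = nRT₁/P₁ = 2.72×8.314×512/341 = 34.0 L.
Polytropic n=1.62: T₂ = T₁(V₁/V₂)^(n−1) = 512×(0.141)^0.62 = 152 K; P₂ = P₁(V₁/V₂)^n = 14.3 kPa.

14.3 kPa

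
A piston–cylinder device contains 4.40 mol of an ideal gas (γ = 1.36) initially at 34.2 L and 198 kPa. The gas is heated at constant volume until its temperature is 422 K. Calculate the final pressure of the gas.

451 kPa

T₁ = P₁V₁/(nR) = 198×34.2/(4.40×8.314) = 185 K.
Isochoric: V stays 34.2 L; P/T = const ⇒ T₂ = 422 K, P₂ = 451 kPa.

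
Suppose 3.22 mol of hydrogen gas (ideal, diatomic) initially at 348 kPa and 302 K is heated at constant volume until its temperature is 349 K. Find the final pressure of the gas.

V₁ = nRT₁/P₁ = 3.22×8.314×302/348 = 23.2 L.
Isochoric: V stays 23.2 L; P/T = const ⇒ T₂ = 349 K, P₂ = 402 kPa.

402 kPa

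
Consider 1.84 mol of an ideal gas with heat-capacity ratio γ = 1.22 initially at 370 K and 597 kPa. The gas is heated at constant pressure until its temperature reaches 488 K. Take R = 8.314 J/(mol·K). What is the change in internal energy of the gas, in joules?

V₁ = nRT₁/P₁ = 1.84×8.314×370/597 = 9.48 L.
Isobaric: P stays 597 kPa; V/T = const ⇒ T₂ = 488 K, V₂ = 12.5 L.
For an ideal gas ΔU = nCvΔT with Cv = R/(γ−1) = 37.8 J/(mol·K).
ΔU = 1.84×37.8×(488−370) = 8210 J.

8210 J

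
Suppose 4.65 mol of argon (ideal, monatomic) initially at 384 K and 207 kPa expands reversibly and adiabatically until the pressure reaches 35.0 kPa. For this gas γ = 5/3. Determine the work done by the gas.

V₁ = nRT₁/P₁ = 4.65×8.314×384/207 = 71.7 L.
Adiabatic: T₂/T₁ = (P₂/P₁)^((γ−1)/γ) ⇒ T₂ = 384×(0.169)^0.400 = 189 K; V₂ = 208 L.
ΔU = nCvΔT = 4.65×12.5×(189−384) = -11300 J.
Q = 0 for an adiabatic process, so W = −ΔU = 11300 J.

11300 J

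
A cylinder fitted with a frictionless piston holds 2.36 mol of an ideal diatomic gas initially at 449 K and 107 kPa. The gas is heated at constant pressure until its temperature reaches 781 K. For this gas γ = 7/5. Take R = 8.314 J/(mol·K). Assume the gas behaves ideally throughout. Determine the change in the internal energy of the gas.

V₁ = nRT₁/P₁ = 2.36×8.314×449/107 = 82.3 L.
Isobaric: P stays 107 kPa; V/T = const ⇒ T₂ = 781 K, V₂ = 143 L.
For an ideal gas ΔU = nCvΔT with Cv = (5/2)R = 20.8 J/(mol·K).
ΔU = 2.36×20.8×(781−449) = 16300 J.

16300 J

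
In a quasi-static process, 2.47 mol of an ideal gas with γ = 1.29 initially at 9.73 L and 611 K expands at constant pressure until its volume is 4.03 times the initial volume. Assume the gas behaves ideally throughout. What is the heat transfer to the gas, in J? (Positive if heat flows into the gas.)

169000 J

P₁ = nRT₁/V₁ = 2.47×8.314×611/9.73 = 1290 kPa.
Isobaric: P stays 1290 kPa; V/T = const ⇒ T₂ = 2460 K, V₂ = 39.2 L.
W = PΔV = 1290×(39.2−9.73) kPa·L = 38000 J.
ΔU = nCvΔT = 2.47×28.7×(2460−611) = 131000 J.
Q = ΔU + W = nCpΔT = 169000 J.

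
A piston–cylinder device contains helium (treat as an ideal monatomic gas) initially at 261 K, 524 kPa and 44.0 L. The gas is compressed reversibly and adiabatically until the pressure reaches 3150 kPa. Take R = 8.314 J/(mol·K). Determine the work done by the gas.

-36300 J

n = P₁V₁/(RT₁) = 524×44.0/(8.314×261) = 10.6 mol.
Adiabatic: T₂/T₁ = (P₂/P₁)^((γ−1)/γ) ⇒ T₂ = 261×(6.01)^0.400 = 535 K; V₂ = 15.0 L.
ΔU = nCvΔT = 10.6×12.5×(535−261) = 36300 J.
Q = 0 for an adiabatic process, so W = −ΔU = -36300 J.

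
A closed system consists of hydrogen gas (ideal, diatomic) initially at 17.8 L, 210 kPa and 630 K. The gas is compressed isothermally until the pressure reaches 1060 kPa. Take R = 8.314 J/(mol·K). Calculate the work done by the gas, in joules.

-6050 J

n = P₁V₁/(RT₁) = 210×17.8/(8.314×630) = 0.714 mol.
Isothermal: T stays 630 K; PV = const ⇒ V₂ = 3.53 L, P₂ = 1060 kPa.
W = nRT ln(V₂/V₁) = 0.714×8.314×630×ln(0.198) = -6050 J.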